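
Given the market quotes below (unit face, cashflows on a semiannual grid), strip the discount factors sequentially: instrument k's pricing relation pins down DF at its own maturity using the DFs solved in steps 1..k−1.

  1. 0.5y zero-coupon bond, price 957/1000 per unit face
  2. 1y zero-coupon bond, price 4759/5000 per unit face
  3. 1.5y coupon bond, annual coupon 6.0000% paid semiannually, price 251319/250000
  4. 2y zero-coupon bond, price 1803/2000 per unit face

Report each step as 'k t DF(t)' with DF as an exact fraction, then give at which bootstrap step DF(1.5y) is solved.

step 1 [0.5y] zero: DF = P = 957/1000 ≈ 0.957000
step 2 [1y] zero: DF = P = 4759/5000 ≈ 0.951800
step 3 [1.5y] bond c/2=3/100: DF=(251319/250000 − 3/100·(0.957000+0.951800))/(1+3/100) = 2301/2500 ≈ 0.920400
step 4 [2y] zero: DF = P = 1803/2000 ≈ 0.901500

1 1/2 957/1000
2 1 4759/5000
3 3/2 2301/2500
4 2 1803/2000
DF(1.5y) is solved at step 3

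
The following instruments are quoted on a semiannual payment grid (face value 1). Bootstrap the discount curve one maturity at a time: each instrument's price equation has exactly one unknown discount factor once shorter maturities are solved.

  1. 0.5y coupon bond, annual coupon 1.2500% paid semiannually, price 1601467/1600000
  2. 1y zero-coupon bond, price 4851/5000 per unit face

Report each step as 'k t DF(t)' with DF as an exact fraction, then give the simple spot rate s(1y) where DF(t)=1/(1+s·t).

1 1/2 9947/10000
2 1 4851/5000
s(1y) = (1/(4851/5000) − 1)/(1) = 149/4851 ≈ 3.0715%

step 1 [0.5y] bond c/2=1/160: DF=(1601467/1600000 − 1/160·(0))/(1+1/160) = 9947/10000 ≈ 0.994700
step 2 [1y] zero: DF = P = 4851/5000 ≈ 0.970200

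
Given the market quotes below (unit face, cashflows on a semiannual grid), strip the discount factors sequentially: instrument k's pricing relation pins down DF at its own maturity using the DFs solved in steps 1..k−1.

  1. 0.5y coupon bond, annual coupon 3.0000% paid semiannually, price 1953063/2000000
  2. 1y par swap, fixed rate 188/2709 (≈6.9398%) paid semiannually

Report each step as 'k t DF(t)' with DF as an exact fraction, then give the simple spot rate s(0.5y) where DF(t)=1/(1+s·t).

step 1 [0.5y] bond c/2=3/200: DF=(1953063/2000000 − 3/200·(0))/(1+3/200) = 9621/10000 ≈ 0.962100
step 2 [1y] swap r/2=94/2709: DF=(1 − 94/2709·(0.962100))/(1+94/2709) = 4671/5000 ≈ 0.934200

1 1/2 9621/10000
2 1 4671/5000
s(0.5y) = (1/(9621/10000) − 1)/(1/2) = 758/9621 ≈ 7.8786%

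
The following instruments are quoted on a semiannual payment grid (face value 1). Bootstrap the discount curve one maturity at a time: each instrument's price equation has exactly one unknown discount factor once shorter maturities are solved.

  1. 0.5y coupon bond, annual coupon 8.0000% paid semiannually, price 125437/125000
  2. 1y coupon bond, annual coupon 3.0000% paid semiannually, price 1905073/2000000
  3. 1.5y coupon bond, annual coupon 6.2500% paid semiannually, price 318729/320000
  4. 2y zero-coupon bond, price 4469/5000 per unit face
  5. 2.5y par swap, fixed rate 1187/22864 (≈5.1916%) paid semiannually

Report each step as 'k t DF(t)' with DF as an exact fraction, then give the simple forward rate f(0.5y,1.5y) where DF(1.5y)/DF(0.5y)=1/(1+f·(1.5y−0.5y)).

1 1/2 9649/10000
2 1 4621/5000
3 3/2 4543/5000
4 2 4469/5000
5 5/2 8813/10000
f(0.5y,1.5y) = ((9649/10000)/(4543/5000) − 1)/(1) = 563/9086 ≈ 6.1963%

step 1 [0.5y] bond c/2=1/25: DF=(125437/125000 − 1/25·(0))/(1+1/25) = 9649/10000 ≈ 0.964900
step 2 [1y] bond c/2=3/200: DF=(1905073/2000000 − 3/200·(0.964900))/(1+3/200) = 4621/5000 ≈ 0.924200
step 3 [1.5y] bond c/2=1/32: DF=(318729/320000 − 1/32·(0.964900+0.924200))/(1+1/32) = 4543/5000 ≈ 0.908600
step 4 [2y] zero: DF = P = 4469/5000 ≈ 0.893800
step 5 [2.5y] swap r/2=1187/45728: DF=(1 − 1187/45728·(0.964900+0.924200+0.908600+0.893800))/(1+1187/45728) = 8813/10000 ≈ 0.881300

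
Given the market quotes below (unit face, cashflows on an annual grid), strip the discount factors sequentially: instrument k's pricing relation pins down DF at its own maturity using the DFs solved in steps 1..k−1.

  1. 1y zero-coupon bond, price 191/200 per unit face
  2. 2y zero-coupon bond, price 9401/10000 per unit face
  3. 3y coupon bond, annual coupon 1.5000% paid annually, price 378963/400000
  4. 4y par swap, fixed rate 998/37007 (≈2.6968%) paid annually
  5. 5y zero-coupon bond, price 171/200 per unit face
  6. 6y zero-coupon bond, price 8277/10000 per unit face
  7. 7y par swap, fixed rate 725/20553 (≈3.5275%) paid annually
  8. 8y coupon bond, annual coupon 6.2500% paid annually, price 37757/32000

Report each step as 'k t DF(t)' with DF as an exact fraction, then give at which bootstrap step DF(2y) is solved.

step 1 [1y] zero: DF = P = 191/200 ≈ 0.955000
step 2 [2y] zero: DF = P = 9401/10000 ≈ 0.940100
step 3 [3y] bond c/1=3/200: DF=(378963/400000 − 3/200·(0.955000+0.940100))/(1+3/200) = 4527/5000 ≈ 0.905400
step 4 [4y] swap r/1=998/37007: DF=(1 − 998/37007·(0.955000+0.940100+0.905400))/(1+998/37007) = 4501/5000 ≈ 0.900200
step 5 [5y] zero: DF = P = 171/200 ≈ 0.855000
step 6 [6y] zero: DF = P = 8277/10000 ≈ 0.827700
step 7 [7y] swap r/1=725/20553: DF=(1 − 725/20553·(0.955000+0.940100+0.905400+0.900200+0.855000+0.827700))/(1+725/20553) = 313/400 ≈ 0.782500
step 8 [8y] bond c/1=1/16: DF=(37757/32000 − 1/16·(0.955000+0.940100+0.905400+0.900200+0.855000+0.827700+0.782500))/(1+1/16) = 3739/5000 ≈ 0.747800

1 1 191/200
2 2 9401/10000
3 3 4527/5000
4 4 4501/5000
5 5 171/200
6 6 8277/10000
7 7 313/400
8 8 3739/5000
DF(2y) is solved at step 2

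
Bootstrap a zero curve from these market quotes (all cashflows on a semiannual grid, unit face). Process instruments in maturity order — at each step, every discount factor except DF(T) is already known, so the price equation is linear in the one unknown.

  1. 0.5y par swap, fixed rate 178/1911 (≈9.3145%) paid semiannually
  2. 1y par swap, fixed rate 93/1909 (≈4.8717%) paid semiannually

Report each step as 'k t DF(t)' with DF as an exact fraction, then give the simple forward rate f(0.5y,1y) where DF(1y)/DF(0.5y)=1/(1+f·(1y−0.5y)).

step 1 [0.5y] swap r/2=89/1911: DF=(1 − 89/1911·(0))/(1+89/1911) = 1911/2000 ≈ 0.955500
step 2 [1y] swap r/2=93/3818: DF=(1 − 93/3818·(0.955500))/(1+93/3818) = 1907/2000 ≈ 0.953500

1 1/2 1911/2000
2 1 1907/2000
f(0.5y,1y) = ((1911/2000)/(1907/2000) − 1)/(1/2) = 8/1907 ≈ 0.4195%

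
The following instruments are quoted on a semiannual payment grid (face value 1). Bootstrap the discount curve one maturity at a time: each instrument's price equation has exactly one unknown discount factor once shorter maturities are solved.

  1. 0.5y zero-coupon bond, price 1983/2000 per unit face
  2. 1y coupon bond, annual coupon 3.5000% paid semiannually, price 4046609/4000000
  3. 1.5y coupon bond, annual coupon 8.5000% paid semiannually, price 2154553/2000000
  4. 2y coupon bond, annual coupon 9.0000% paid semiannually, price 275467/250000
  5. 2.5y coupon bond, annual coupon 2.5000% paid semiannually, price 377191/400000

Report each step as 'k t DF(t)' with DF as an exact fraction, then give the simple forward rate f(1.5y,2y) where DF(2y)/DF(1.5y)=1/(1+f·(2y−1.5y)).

step 1 [0.5y] zero: DF = P = 1983/2000 ≈ 0.991500
step 2 [1y] bond c/2=7/400: DF=(4046609/4000000 − 7/400·(0.991500))/(1+7/400) = 2443/2500 ≈ 0.977200
step 3 [1.5y] bond c/2=17/400: DF=(2154553/2000000 − 17/400·(0.991500+0.977200))/(1+17/400) = 9531/10000 ≈ 0.953100
step 4 [2y] bond c/2=9/200: DF=(275467/250000 − 9/200·(0.991500+0.977200+0.953100))/(1+9/200) = 4643/5000 ≈ 0.928600
step 5 [2.5y] bond c/2=1/80: DF=(377191/400000 − 1/80·(0.991500+0.977200+0.953100+0.928600))/(1+1/80) = 4419/5000 ≈ 0.883800

1 1/2 1983/2000
2 1 2443/2500
3 3/2 9531/10000
4 2 4643/5000
5 5/2 4419/5000
f(1.5y,2y) = ((9531/10000)/(4643/5000) − 1)/(1/2) = 245/4643 ≈ 5.2768%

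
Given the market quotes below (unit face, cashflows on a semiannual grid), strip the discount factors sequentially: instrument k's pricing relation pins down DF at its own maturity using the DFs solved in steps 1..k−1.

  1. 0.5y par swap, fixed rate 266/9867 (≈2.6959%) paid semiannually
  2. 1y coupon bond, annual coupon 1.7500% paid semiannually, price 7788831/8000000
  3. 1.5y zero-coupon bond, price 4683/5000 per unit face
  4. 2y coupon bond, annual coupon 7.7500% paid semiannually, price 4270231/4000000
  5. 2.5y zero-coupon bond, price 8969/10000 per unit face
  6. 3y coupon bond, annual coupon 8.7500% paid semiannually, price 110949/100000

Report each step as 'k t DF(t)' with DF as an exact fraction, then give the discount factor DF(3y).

1 1/2 9867/10000
2 1 4783/5000
3 3/2 4683/5000
4 2 9203/10000
5 5/2 8969/10000
6 3 8661/10000
DF(3y) = 8661/10000 ≈ 0.866100

step 1 [0.5y] swap r/2=133/9867: DF=(1 − 133/9867·(0))/(1+133/9867) = 9867/10000 ≈ 0.986700
step 2 [1y] bond c/2=7/800: DF=(7788831/8000000 − 7/800·(0.986700))/(1+7/800) = 4783/5000 ≈ 0.956600
step 3 [1.5y] zero: DF = P = 4683/5000 ≈ 0.936600
step 4 [2y] bond c/2=31/800: DF=(4270231/4000000 − 31/800·(0.986700+0.956600+0.936600))/(1+31/800) = 9203/10000 ≈ 0.920300
step 5 [2.5y] zero: DF = P = 8969/10000 ≈ 0.896900
step 6 [3y] bond c/2=7/160: DF=(110949/100000 − 7/160·(0.986700+0.956600+0.936600+0.920300+0.896900))/(1+7/160) = 8661/10000 ≈ 0.866100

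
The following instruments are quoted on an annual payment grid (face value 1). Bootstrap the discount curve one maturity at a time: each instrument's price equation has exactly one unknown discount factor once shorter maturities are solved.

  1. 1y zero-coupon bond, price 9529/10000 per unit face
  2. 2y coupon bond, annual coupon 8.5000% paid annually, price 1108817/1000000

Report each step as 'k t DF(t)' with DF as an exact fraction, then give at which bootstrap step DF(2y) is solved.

step 1 [1y] zero: DF = P = 9529/10000 ≈ 0.952900
step 2 [2y] bond c/1=17/200: DF=(1108817/1000000 − 17/200·(0.952900))/(1+17/200) = 9473/10000 ≈ 0.947300

1 1 9529/10000
2 2 9473/10000
DF(2y) is solved at step 2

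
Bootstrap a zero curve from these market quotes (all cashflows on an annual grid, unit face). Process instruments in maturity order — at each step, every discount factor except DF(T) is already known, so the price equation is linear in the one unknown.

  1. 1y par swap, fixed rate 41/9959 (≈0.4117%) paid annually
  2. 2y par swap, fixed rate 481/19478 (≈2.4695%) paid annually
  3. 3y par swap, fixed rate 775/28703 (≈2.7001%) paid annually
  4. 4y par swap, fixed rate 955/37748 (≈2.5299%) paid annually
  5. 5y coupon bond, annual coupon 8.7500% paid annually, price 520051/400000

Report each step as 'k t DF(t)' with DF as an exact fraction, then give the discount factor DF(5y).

1 1 9959/10000
2 2 9519/10000
3 3 369/400
4 4 1809/2000
5 5 4459/5000
DF(5y) = 4459/5000 ≈ 0.891800

step 1 [1y] swap r/1=41/9959: DF=(1 − 41/9959·(0))/(1+41/9959) = 9959/10000 ≈ 0.995900
step 2 [2y] swap r/1=481/19478: DF=(1 − 481/19478·(0.995900))/(1+481/19478) = 9519/10000 ≈ 0.951900
step 3 [3y] swap r/1=775/28703: DF=(1 − 775/28703·(0.995900+0.951900))/(1+775/28703) = 369/400 ≈ 0.922500
step 4 [4y] swap r/1=955/37748: DF=(1 − 955/37748·(0.995900+0.951900+0.922500))/(1+955/37748) = 1809/2000 ≈ 0.904500
step 5 [5y] bond c/1=7/80: DF=(520051/400000 − 7/80·(0.995900+0.951900+0.922500+0.904500))/(1+7/80) = 4459/5000 ≈ 0.891800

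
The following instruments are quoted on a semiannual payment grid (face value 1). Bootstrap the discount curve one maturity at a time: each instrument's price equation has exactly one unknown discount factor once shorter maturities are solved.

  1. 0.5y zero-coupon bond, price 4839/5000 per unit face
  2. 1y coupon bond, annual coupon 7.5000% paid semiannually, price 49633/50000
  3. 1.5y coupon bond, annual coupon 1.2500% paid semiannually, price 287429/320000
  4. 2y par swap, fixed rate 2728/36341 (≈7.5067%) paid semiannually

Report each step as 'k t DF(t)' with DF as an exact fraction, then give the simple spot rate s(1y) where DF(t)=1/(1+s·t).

step 1 [0.5y] zero: DF = P = 4839/5000 ≈ 0.967800
step 2 [1y] bond c/2=3/80: DF=(49633/50000 − 3/80·(0.967800))/(1+3/80) = 4609/5000 ≈ 0.921800
step 3 [1.5y] bond c/2=1/160: DF=(287429/320000 − 1/160·(0.967800+0.921800))/(1+1/160) = 8809/10000 ≈ 0.880900
step 4 [2y] swap r/2=1364/36341: DF=(1 − 1364/36341·(0.967800+0.921800+0.880900))/(1+1364/36341) = 2159/2500 ≈ 0.863600

1 1/2 4839/5000
2 1 4609/5000
3 3/2 8809/10000
4 2 2159/2500
s(1y) = (1/(4609/5000) − 1)/(1) = 391/4609 ≈ 8.4834%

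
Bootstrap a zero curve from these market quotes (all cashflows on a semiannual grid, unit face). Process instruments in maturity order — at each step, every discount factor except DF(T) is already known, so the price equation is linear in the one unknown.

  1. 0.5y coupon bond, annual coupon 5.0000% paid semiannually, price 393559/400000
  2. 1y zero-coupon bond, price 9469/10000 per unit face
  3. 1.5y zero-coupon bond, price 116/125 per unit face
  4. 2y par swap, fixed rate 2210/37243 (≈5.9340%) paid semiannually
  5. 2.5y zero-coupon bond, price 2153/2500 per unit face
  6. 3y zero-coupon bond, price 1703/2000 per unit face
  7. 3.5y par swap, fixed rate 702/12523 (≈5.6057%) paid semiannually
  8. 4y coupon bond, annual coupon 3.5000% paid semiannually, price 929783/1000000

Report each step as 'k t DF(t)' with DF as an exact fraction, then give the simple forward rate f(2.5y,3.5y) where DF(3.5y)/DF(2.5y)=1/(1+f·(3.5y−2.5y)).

step 1 [0.5y] bond c/2=1/40: DF=(393559/400000 − 1/40·(0))/(1+1/40) = 9599/10000 ≈ 0.959900
step 2 [1y] zero: DF = P = 9469/10000 ≈ 0.946900
step 3 [1.5y] zero: DF = P = 116/125 ≈ 0.928000
step 4 [2y] swap r/2=1105/37243: DF=(1 − 1105/37243·(0.959900+0.946900+0.928000))/(1+1105/37243) = 1779/2000 ≈ 0.889500
step 5 [2.5y] zero: DF = P = 2153/2500 ≈ 0.861200
step 6 [3y] zero: DF = P = 1703/2000 ≈ 0.851500
step 7 [3.5y] swap r/2=351/12523: DF=(1 − 351/12523·(0.959900+0.946900+0.928000+0.889500+0.861200+0.851500))/(1+351/12523) = 1649/2000 ≈ 0.824500
step 8 [4y] bond c/2=7/400: DF=(929783/1000000 − 7/400·(0.959900+0.946900+0.928000+0.889500+0.861200+0.851500+0.824500))/(1+7/400) = 8061/10000 ≈ 0.806100

1 1/2 9599/10000
2 1 9469/10000
3 3/2 116/125
4 2 1779/2000
5 5/2 2153/2500
6 3 1703/2000
7 7/2 1649/2000
8 4 8061/10000
f(2.5y,3.5y) = ((2153/2500)/(1649/2000) − 1)/(1) = 367/8245 ≈ 4.4512%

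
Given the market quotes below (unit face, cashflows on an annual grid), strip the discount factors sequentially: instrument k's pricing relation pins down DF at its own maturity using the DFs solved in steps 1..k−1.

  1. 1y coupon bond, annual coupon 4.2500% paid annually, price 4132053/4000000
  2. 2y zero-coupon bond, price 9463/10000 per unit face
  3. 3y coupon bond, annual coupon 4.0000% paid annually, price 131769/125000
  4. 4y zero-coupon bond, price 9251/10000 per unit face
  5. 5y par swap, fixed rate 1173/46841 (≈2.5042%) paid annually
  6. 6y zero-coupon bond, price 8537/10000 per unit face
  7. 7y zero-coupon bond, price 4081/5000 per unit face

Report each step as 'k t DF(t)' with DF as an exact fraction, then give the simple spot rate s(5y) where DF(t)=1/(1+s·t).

1 1 9909/10000
2 2 9463/10000
3 3 9391/10000
4 4 9251/10000
5 5 8827/10000
6 6 8537/10000
7 7 4081/5000
s(5y) = (1/(8827/10000) − 1)/(5) = 1173/44135 ≈ 2.6578%

step 1 [1y] bond c/1=17/400: DF=(4132053/4000000 − 17/400·(0))/(1+17/400) = 9909/10000 ≈ 0.990900
step 2 [2y] zero: DF = P = 9463/10000 ≈ 0.946300
step 3 [3y] bond c/1=1/25: DF=(131769/125000 − 1/25·(0.990900+0.946300))/(1+1/25) = 9391/10000 ≈ 0.939100
step 4 [4y] zero: DF = P = 9251/10000 ≈ 0.925100
step 5 [5y] swap r/1=1173/46841: DF=(1 − 1173/46841·(0.990900+0.946300+0.939100+0.925100))/(1+1173/46841) = 8827/10000 ≈ 0.882700
step 6 [6y] zero: DF = P = 8537/10000 ≈ 0.853700
step 7 [7y] zero: DF = P = 4081/5000 ≈ 0.816200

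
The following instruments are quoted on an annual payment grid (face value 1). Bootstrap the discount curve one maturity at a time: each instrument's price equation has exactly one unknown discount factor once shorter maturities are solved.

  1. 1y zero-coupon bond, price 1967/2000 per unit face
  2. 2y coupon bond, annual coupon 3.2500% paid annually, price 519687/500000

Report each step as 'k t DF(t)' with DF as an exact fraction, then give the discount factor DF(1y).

1 1 1967/2000
2 2 9757/10000
DF(1y) = 1967/2000 ≈ 0.983500

step 1 [1y] zero: DF = P = 1967/2000 ≈ 0.983500
step 2 [2y] bond c/1=13/400: DF=(519687/500000 − 13/400·(0.983500))/(1+13/400) = 9757/10000 ≈ 0.975700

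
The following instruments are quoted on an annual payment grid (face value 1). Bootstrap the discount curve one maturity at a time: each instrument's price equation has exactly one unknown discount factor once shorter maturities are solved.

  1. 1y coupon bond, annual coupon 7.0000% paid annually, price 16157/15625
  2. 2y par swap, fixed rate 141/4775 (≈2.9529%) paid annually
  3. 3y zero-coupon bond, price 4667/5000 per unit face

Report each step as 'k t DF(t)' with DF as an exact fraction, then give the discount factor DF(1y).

step 1 [1y] bond c/1=7/100: DF=(16157/15625 − 7/100·(0))/(1+7/100) = 604/625 ≈ 0.966400
step 2 [2y] swap r/1=141/4775: DF=(1 − 141/4775·(0.966400))/(1+141/4775) = 2359/2500 ≈ 0.943600
step 3 [3y] zero: DF = P = 4667/5000 ≈ 0.933400

1 1 604/625
2 2 2359/2500
3 3 4667/5000
DF(1y) = 604/625 ≈ 0.966400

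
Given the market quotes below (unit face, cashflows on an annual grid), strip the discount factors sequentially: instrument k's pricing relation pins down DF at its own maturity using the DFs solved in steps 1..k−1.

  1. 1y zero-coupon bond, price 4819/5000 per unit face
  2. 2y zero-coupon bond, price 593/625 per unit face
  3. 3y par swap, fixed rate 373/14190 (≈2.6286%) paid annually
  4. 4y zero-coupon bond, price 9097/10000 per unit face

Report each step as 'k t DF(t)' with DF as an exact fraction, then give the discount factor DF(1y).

1 1 4819/5000
2 2 593/625
3 3 4627/5000
4 4 9097/10000
DF(1y) = 4819/5000 ≈ 0.963800

step 1 [1y] zero: DF = P = 4819/5000 ≈ 0.963800
step 2 [2y] zero: DF = P = 593/625 ≈ 0.948800
step 3 [3y] swap r/1=373/14190: DF=(1 − 373/14190·(0.963800+0.948800))/(1+373/14190) = 4627/5000 ≈ 0.925400
step 4 [4y] zero: DF = P = 9097/10000 ≈ 0.909700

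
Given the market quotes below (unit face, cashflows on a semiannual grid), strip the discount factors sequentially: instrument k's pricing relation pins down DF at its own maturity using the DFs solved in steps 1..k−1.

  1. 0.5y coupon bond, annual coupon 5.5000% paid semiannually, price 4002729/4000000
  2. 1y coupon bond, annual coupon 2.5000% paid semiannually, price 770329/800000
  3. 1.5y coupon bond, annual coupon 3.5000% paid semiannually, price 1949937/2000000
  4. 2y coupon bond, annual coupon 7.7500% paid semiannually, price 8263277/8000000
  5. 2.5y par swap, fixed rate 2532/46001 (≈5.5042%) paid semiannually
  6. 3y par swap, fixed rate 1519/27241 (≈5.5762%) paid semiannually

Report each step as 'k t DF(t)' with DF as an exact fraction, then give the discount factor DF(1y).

1 1/2 9739/10000
2 1 939/1000
3 3/2 9253/10000
4 2 1777/2000
5 5/2 4367/5000
6 3 8481/10000
DF(1y) = 939/1000 ≈ 0.939000

step 1 [0.5y] bond c/2=11/400: DF=(4002729/4000000 − 11/400·(0))/(1+11/400) = 9739/10000 ≈ 0.973900
step 2 [1y] bond c/2=1/80: DF=(770329/800000 − 1/80·(0.973900))/(1+1/80) = 939/1000 ≈ 0.939000
step 3 [1.5y] bond c/2=7/400: DF=(1949937/2000000 − 7/400·(0.973900+0.939000))/(1+7/400) = 9253/10000 ≈ 0.925300
step 4 [2y] bond c/2=31/800: DF=(8263277/8000000 − 31/800·(0.973900+0.939000+0.925300))/(1+31/800) = 1777/2000 ≈ 0.888500
step 5 [2.5y] swap r/2=1266/46001: DF=(1 − 1266/46001·(0.973900+0.939000+0.925300+0.888500))/(1+1266/46001) = 4367/5000 ≈ 0.873400
step 6 [3y] swap r/2=1519/54482: DF=(1 − 1519/54482·(0.973900+0.939000+0.925300+0.888500+0.873400))/(1+1519/54482) = 8481/10000 ≈ 0.848100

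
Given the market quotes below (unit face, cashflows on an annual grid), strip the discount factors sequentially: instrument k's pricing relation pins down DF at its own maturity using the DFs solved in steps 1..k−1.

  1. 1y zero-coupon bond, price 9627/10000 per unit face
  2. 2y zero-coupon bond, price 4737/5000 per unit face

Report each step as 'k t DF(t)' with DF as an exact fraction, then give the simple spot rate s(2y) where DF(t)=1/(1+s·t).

step 1 [1y] zero: DF = P = 9627/10000 ≈ 0.962700
step 2 [2y] zero: DF = P = 4737/5000 ≈ 0.947400

1 1 9627/10000
2 2 4737/5000
s(2y) = (1/(4737/5000) − 1)/(2) = 263/9474 ≈ 2.7760%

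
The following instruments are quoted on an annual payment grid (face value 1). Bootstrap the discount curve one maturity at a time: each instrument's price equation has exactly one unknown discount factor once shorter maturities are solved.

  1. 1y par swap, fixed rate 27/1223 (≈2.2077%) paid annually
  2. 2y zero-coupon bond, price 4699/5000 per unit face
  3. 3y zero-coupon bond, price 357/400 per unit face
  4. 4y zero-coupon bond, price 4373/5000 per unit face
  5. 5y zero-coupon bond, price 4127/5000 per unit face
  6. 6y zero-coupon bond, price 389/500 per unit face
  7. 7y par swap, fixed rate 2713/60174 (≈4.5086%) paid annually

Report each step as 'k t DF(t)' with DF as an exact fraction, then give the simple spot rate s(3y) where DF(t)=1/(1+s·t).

step 1 [1y] swap r/1=27/1223: DF=(1 − 27/1223·(0))/(1+27/1223) = 1223/1250 ≈ 0.978400
step 2 [2y] zero: DF = P = 4699/5000 ≈ 0.939800
step 3 [3y] zero: DF = P = 357/400 ≈ 0.892500
step 4 [4y] zero: DF = P = 4373/5000 ≈ 0.874600
step 5 [5y] zero: DF = P = 4127/5000 ≈ 0.825400
step 6 [6y] zero: DF = P = 389/500 ≈ 0.778000
step 7 [7y] swap r/1=2713/60174: DF=(1 − 2713/60174·(0.978400+0.939800+0.892500+0.874600+0.825400+0.778000))/(1+2713/60174) = 7287/10000 ≈ 0.728700

1 1 1223/1250
2 2 4699/5000
3 3 357/400
4 4 4373/5000
5 5 4127/5000
6 6 389/500
7 7 7287/10000
s(3y) = (1/(357/400) − 1)/(3) = 43/1071 ≈ 4.0149%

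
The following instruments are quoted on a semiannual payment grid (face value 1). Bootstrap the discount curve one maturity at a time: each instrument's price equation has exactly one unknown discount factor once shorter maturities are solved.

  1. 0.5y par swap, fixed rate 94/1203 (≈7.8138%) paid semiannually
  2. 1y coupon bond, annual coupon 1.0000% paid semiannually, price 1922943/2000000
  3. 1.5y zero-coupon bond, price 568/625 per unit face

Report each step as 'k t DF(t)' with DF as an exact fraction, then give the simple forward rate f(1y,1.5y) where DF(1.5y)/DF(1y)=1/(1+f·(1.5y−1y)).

1 1/2 1203/1250
2 1 9519/10000
3 3/2 568/625
f(1y,1.5y) = ((9519/10000)/(568/625) − 1)/(1/2) = 431/4544 ≈ 9.4850%

step 1 [0.5y] swap r/2=47/1203: DF=(1 − 47/1203·(0))/(1+47/1203) = 1203/1250 ≈ 0.962400
step 2 [1y] bond c/2=1/200: DF=(1922943/2000000 − 1/200·(0.962400))/(1+1/200) = 9519/10000 ≈ 0.951900
step 3 [1.5y] zero: DF = P = 568/625 ≈ 0.908800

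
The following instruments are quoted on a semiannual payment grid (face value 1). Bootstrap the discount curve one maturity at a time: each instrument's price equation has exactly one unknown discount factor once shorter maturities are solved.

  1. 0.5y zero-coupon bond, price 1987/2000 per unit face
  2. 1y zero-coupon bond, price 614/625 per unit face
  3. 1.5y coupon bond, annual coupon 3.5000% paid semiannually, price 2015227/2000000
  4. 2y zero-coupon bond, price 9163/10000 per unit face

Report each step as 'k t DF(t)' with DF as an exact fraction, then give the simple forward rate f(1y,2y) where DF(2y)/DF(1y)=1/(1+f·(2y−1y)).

1 1/2 1987/2000
2 1 614/625
3 3/2 9563/10000
4 2 9163/10000
f(1y,2y) = ((614/625)/(9163/10000) − 1)/(1) = 661/9163 ≈ 7.2138%

step 1 [0.5y] zero: DF = P = 1987/2000 ≈ 0.993500
step 2 [1y] zero: DF = P = 614/625 ≈ 0.982400
step 3 [1.5y] bond c/2=7/400: DF=(2015227/2000000 − 7/400·(0.993500+0.982400))/(1+7/400) = 9563/10000 ≈ 0.956300
step 4 [2y] zero: DF = P = 9163/10000 ≈ 0.916300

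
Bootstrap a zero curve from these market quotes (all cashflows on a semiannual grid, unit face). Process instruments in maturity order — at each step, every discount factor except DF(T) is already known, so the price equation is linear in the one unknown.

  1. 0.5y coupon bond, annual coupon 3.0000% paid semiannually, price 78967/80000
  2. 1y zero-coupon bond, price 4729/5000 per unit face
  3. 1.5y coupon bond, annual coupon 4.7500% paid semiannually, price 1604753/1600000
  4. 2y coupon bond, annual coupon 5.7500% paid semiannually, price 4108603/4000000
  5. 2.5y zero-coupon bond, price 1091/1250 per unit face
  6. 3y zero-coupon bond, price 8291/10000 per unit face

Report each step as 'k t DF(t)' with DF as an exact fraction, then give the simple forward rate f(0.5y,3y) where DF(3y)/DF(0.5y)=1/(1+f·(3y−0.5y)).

1 1/2 389/400
2 1 4729/5000
3 3/2 1169/1250
4 2 9187/10000
5 5/2 1091/1250
6 3 8291/10000
f(0.5y,3y) = ((389/400)/(8291/10000) − 1)/(5/2) = 2868/41455 ≈ 6.9183%

step 1 [0.5y] bond c/2=3/200: DF=(78967/80000 − 3/200·(0))/(1+3/200) = 389/400 ≈ 0.972500
step 2 [1y] zero: DF = P = 4729/5000 ≈ 0.945800
step 3 [1.5y] bond c/2=19/800: DF=(1604753/1600000 − 19/800·(0.972500+0.945800))/(1+19/800) = 1169/1250 ≈ 0.935200
step 4 [2y] bond c/2=23/800: DF=(4108603/4000000 − 23/800·(0.972500+0.945800+0.935200))/(1+23/800) = 9187/10000 ≈ 0.918700
step 5 [2.5y] zero: DF = P = 1091/1250 ≈ 0.872800
step 6 [3y] zero: DF = P = 8291/10000 ≈ 0.829100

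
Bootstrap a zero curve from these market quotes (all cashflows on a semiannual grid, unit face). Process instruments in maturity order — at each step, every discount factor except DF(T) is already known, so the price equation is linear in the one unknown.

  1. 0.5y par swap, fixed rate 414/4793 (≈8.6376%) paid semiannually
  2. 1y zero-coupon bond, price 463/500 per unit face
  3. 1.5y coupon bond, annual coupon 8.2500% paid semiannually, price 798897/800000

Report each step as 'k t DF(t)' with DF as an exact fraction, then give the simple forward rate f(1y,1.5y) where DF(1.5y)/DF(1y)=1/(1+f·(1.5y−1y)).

step 1 [0.5y] swap r/2=207/4793: DF=(1 − 207/4793·(0))/(1+207/4793) = 4793/5000 ≈ 0.958600
step 2 [1y] zero: DF = P = 463/500 ≈ 0.926000
step 3 [1.5y] bond c/2=33/800: DF=(798897/800000 − 33/800·(0.958600+0.926000))/(1+33/800) = 2211/2500 ≈ 0.884400

1 1/2 4793/5000
2 1 463/500
3 3/2 2211/2500
f(1y,1.5y) = ((463/500)/(2211/2500) − 1)/(1/2) = 208/2211 ≈ 9.4075%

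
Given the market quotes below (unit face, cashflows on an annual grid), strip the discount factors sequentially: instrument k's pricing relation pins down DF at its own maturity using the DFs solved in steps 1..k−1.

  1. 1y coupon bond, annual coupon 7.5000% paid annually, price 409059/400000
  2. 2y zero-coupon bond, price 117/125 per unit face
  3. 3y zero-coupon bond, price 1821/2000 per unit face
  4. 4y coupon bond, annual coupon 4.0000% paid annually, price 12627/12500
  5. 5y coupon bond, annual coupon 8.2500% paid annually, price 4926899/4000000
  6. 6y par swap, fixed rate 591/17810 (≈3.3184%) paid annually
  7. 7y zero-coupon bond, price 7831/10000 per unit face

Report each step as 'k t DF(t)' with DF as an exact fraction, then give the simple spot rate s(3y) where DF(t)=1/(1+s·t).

1 1 9513/10000
2 2 117/125
3 3 1821/2000
4 4 8637/10000
5 5 2147/2500
6 6 8227/10000
7 7 7831/10000
s(3y) = (1/(1821/2000) − 1)/(3) = 179/5463 ≈ 3.2766%

step 1 [1y] bond c/1=3/40: DF=(409059/400000 − 3/40·(0))/(1+3/40) = 9513/10000 ≈ 0.951300
step 2 [2y] zero: DF = P = 117/125 ≈ 0.936000
step 3 [3y] zero: DF = P = 1821/2000 ≈ 0.910500
step 4 [4y] bond c/1=1/25: DF=(12627/12500 − 1/25·(0.951300+0.936000+0.910500))/(1+1/25) = 8637/10000 ≈ 0.863700
step 5 [5y] bond c/1=33/400: DF=(4926899/4000000 − 33/400·(0.951300+0.936000+0.910500+0.863700))/(1+33/400) = 2147/2500 ≈ 0.858800
step 6 [6y] swap r/1=591/17810: DF=(1 − 591/17810·(0.951300+0.936000+0.910500+0.863700+0.858800))/(1+591/17810) = 8227/10000 ≈ 0.822700
step 7 [7y] zero: DF = P = 7831/10000 ≈ 0.783100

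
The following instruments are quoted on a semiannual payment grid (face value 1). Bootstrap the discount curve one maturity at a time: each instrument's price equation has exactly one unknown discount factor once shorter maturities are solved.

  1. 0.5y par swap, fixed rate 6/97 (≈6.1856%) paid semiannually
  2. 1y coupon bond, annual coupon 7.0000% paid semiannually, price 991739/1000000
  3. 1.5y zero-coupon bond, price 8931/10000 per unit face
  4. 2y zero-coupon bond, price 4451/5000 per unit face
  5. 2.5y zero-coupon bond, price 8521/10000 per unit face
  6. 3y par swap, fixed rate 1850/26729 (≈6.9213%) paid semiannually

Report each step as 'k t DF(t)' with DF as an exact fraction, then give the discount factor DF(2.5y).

1 1/2 97/100
2 1 4627/5000
3 3/2 8931/10000
4 2 4451/5000
5 5/2 8521/10000
6 3 163/200
DF(2.5y) = 8521/10000 ≈ 0.852100

step 1 [0.5y] swap r/2=3/97: DF=(1 − 3/97·(0))/(1+3/97) = 97/100 ≈ 0.970000
step 2 [1y] bond c/2=7/200: DF=(991739/1000000 − 7/200·(0.970000))/(1+7/200) = 4627/5000 ≈ 0.925400
step 3 [1.5y] zero: DF = P = 8931/10000 ≈ 0.893100
step 4 [2y] zero: DF = P = 4451/5000 ≈ 0.890200
step 5 [2.5y] zero: DF = P = 8521/10000 ≈ 0.852100
step 6 [3y] swap r/2=925/26729: DF=(1 − 925/26729·(0.970000+0.925400+0.893100+0.890200+0.852100))/(1+925/26729) = 163/200 ≈ 0.815000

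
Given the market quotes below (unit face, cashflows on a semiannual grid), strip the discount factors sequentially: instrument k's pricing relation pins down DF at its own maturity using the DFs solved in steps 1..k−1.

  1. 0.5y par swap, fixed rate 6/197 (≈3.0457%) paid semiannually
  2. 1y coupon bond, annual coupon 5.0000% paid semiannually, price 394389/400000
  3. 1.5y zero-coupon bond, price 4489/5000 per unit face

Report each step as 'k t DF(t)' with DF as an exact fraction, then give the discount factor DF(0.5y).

1 1/2 197/200
2 1 9379/10000
3 3/2 4489/5000
DF(0.5y) = 197/200 ≈ 0.985000

step 1 [0.5y] swap r/2=3/197: DF=(1 − 3/197·(0))/(1+3/197) = 197/200 ≈ 0.985000
step 2 [1y] bond c/2=1/40: DF=(394389/400000 − 1/40·(0.985000))/(1+1/40) = 9379/10000 ≈ 0.937900
step 3 [1.5y] zero: DF = P = 4489/5000 ≈ 0.897800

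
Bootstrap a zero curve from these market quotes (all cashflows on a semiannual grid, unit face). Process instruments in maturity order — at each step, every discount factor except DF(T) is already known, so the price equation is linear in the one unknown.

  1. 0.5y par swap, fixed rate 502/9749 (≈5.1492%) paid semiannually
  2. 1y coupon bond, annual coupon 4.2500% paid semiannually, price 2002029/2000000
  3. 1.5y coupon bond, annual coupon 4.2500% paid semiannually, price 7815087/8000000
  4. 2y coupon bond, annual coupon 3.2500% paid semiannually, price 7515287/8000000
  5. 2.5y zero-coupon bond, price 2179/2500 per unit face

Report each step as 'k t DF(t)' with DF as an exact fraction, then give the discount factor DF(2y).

1 1/2 9749/10000
2 1 9599/10000
3 3/2 9163/10000
4 2 2197/2500
5 5/2 2179/2500
DF(2y) = 2197/2500 ≈ 0.878800

step 1 [0.5y] swap r/2=251/9749: DF=(1 − 251/9749·(0))/(1+251/9749) = 9749/10000 ≈ 0.974900
step 2 [1y] bond c/2=17/800: DF=(2002029/2000000 − 17/800·(0.974900))/(1+17/800) = 9599/10000 ≈ 0.959900
step 3 [1.5y] bond c/2=17/800: DF=(7815087/8000000 − 17/800·(0.974900+0.959900))/(1+17/800) = 9163/10000 ≈ 0.916300
step 4 [2y] bond c/2=13/800: DF=(7515287/8000000 − 13/800·(0.974900+0.959900+0.916300))/(1+13/800) = 2197/2500 ≈ 0.878800
step 5 [2.5y] zero: DF = P = 2179/2500 ≈ 0.871600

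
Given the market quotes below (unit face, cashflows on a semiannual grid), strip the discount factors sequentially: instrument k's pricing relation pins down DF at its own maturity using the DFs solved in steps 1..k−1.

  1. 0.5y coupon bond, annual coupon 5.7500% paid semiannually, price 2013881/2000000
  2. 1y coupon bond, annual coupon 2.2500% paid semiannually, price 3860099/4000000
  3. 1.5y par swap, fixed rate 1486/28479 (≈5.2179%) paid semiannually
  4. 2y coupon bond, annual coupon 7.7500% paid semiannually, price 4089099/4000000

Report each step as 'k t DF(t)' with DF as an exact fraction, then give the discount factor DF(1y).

1 1/2 2447/2500
2 1 4717/5000
3 3/2 9257/10000
4 2 8779/10000
DF(1y) = 4717/5000 ≈ 0.943400

step 1 [0.5y] bond c/2=23/800: DF=(2013881/2000000 − 23/800·(0))/(1+23/800) = 2447/2500 ≈ 0.978800
step 2 [1y] bond c/2=9/800: DF=(3860099/4000000 − 9/800·(0.978800))/(1+9/800) = 4717/5000 ≈ 0.943400
step 3 [1.5y] swap r/2=743/28479: DF=(1 − 743/28479·(0.978800+0.943400))/(1+743/28479) = 9257/10000 ≈ 0.925700
step 4 [2y] bond c/2=31/800: DF=(4089099/4000000 − 31/800·(0.978800+0.943400+0.925700))/(1+31/800) = 8779/10000 ≈ 0.877900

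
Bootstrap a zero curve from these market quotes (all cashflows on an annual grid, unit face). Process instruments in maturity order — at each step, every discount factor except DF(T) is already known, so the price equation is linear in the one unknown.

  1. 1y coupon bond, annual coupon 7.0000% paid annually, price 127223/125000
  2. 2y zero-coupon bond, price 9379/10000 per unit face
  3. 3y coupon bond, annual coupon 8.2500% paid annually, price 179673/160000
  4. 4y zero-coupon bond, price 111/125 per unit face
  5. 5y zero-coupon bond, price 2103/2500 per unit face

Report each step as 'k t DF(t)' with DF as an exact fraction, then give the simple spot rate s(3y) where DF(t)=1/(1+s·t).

step 1 [1y] bond c/1=7/100: DF=(127223/125000 − 7/100·(0))/(1+7/100) = 1189/1250 ≈ 0.951200
step 2 [2y] zero: DF = P = 9379/10000 ≈ 0.937900
step 3 [3y] bond c/1=33/400: DF=(179673/160000 − 33/400·(0.951200+0.937900))/(1+33/400) = 4467/5000 ≈ 0.893400
step 4 [4y] zero: DF = P = 111/125 ≈ 0.888000
step 5 [5y] zero: DF = P = 2103/2500 ≈ 0.841200

1 1 1189/1250
2 2 9379/10000
3 3 4467/5000
4 4 111/125
5 5 2103/2500
s(3y) = (1/(4467/5000) − 1)/(3) = 533/13401 ≈ 3.9773%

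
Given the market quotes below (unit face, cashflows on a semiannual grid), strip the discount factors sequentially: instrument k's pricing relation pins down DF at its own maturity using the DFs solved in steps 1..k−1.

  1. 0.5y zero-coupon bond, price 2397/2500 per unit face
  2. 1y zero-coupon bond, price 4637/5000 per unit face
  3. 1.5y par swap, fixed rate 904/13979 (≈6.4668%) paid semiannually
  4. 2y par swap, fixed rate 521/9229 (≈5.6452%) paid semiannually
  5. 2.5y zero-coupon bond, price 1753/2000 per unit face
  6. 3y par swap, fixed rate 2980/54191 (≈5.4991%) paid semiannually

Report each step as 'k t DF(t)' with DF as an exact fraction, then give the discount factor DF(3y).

1 1/2 2397/2500
2 1 4637/5000
3 3/2 1137/1250
4 2 4479/5000
5 5/2 1753/2000
6 3 851/1000
DF(3y) = 851/1000 ≈ 0.851000

step 1 [0.5y] zero: DF = P = 2397/2500 ≈ 0.958800
step 2 [1y] zero: DF = P = 4637/5000 ≈ 0.927400
step 3 [1.5y] swap r/2=452/13979: DF=(1 − 452/13979·(0.958800+0.927400))/(1+452/13979) = 1137/1250 ≈ 0.909600
step 4 [2y] swap r/2=521/18458: DF=(1 − 521/18458·(0.958800+0.927400+0.909600))/(1+521/18458) = 4479/5000 ≈ 0.895800
step 5 [2.5y] zero: DF = P = 1753/2000 ≈ 0.876500
step 6 [3y] swap r/2=1490/54191: DF=(1 − 1490/54191·(0.958800+0.927400+0.909600+0.895800+0.876500))/(1+1490/54191) = 851/1000 ≈ 0.851000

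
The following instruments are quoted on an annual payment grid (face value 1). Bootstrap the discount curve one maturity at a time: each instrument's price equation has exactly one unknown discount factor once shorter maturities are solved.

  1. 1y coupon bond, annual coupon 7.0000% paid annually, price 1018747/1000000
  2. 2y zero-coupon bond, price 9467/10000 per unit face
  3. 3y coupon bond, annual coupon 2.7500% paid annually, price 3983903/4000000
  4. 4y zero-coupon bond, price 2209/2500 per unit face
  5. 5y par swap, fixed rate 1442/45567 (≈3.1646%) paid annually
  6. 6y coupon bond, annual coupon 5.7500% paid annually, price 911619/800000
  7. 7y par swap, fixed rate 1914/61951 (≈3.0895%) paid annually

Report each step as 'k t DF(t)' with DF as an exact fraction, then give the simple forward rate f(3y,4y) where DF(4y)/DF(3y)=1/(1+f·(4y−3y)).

step 1 [1y] bond c/1=7/100: DF=(1018747/1000000 − 7/100·(0))/(1+7/100) = 9521/10000 ≈ 0.952100
step 2 [2y] zero: DF = P = 9467/10000 ≈ 0.946700
step 3 [3y] bond c/1=11/400: DF=(3983903/4000000 − 11/400·(0.952100+0.946700))/(1+11/400) = 1837/2000 ≈ 0.918500
step 4 [4y] zero: DF = P = 2209/2500 ≈ 0.883600
step 5 [5y] swap r/1=1442/45567: DF=(1 − 1442/45567·(0.952100+0.946700+0.918500+0.883600))/(1+1442/45567) = 4279/5000 ≈ 0.855800
step 6 [6y] bond c/1=23/400: DF=(911619/800000 − 23/400·(0.952100+0.946700+0.918500+0.883600+0.855800))/(1+23/400) = 4149/5000 ≈ 0.829800
step 7 [7y] swap r/1=1914/61951: DF=(1 − 1914/61951·(0.952100+0.946700+0.918500+0.883600+0.855800+0.829800))/(1+1914/61951) = 4043/5000 ≈ 0.808600

1 1 9521/10000
2 2 9467/10000
3 3 1837/2000
4 4 2209/2500
5 5 4279/5000
6 6 4149/5000
7 7 4043/5000
f(3y,4y) = ((1837/2000)/(2209/2500) − 1)/(1) = 349/8836 ≈ 3.9498%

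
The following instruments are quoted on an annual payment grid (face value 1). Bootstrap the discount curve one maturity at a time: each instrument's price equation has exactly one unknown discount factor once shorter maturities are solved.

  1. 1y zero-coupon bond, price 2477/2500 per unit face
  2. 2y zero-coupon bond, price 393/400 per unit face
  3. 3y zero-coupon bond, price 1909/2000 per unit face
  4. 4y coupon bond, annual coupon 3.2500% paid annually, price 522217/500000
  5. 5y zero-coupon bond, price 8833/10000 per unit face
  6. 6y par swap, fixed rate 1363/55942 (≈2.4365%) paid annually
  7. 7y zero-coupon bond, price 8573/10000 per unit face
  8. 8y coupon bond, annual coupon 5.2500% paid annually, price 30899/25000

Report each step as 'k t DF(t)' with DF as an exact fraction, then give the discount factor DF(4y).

1 1 2477/2500
2 2 393/400
3 3 1909/2000
4 4 4597/5000
5 5 8833/10000
6 6 8637/10000
7 7 8573/10000
8 8 341/400
DF(4y) = 4597/5000 ≈ 0.919400

step 1 [1y] zero: DF = P = 2477/2500 ≈ 0.990800
step 2 [2y] zero: DF = P = 393/400 ≈ 0.982500
step 3 [3y] zero: DF = P = 1909/2000 ≈ 0.954500
step 4 [4y] bond c/1=13/400: DF=(522217/500000 − 13/400·(0.990800+0.982500+0.954500))/(1+13/400) = 4597/5000 ≈ 0.919400
step 5 [5y] zero: DF = P = 8833/10000 ≈ 0.883300
step 6 [6y] swap r/1=1363/55942: DF=(1 − 1363/55942·(0.990800+0.982500+0.954500+0.919400+0.883300))/(1+1363/55942) = 8637/10000 ≈ 0.863700
step 7 [7y] zero: DF = P = 8573/10000 ≈ 0.857300
step 8 [8y] bond c/1=21/400: DF=(30899/25000 − 21/400·(0.990800+0.982500+0.954500+0.919400+0.883300+0.863700+0.857300))/(1+21/400) = 341/400 ≈ 0.852500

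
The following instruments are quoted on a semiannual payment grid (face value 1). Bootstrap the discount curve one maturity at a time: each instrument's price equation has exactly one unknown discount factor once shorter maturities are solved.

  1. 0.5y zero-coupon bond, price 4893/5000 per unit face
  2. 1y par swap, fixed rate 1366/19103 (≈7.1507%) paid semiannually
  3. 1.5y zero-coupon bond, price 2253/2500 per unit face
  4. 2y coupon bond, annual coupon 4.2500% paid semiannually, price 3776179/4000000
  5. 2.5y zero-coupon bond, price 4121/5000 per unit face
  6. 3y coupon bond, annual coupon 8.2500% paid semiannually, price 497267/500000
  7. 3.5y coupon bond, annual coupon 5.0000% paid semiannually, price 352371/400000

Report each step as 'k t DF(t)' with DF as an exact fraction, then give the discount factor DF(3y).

step 1 [0.5y] zero: DF = P = 4893/5000 ≈ 0.978600
step 2 [1y] swap r/2=683/19103: DF=(1 − 683/19103·(0.978600))/(1+683/19103) = 9317/10000 ≈ 0.931700
step 3 [1.5y] zero: DF = P = 2253/2500 ≈ 0.901200
step 4 [2y] bond c/2=17/800: DF=(3776179/4000000 − 17/800·(0.978600+0.931700+0.901200))/(1+17/800) = 8659/10000 ≈ 0.865900
step 5 [2.5y] zero: DF = P = 4121/5000 ≈ 0.824200
step 6 [3y] bond c/2=33/800: DF=(497267/500000 − 33/800·(0.978600+0.931700+0.901200+0.865900+0.824200))/(1+33/800) = 971/1250 ≈ 0.776800
step 7 [3.5y] bond c/2=1/40: DF=(352371/400000 − 1/40·(0.978600+0.931700+0.901200+0.865900+0.824200+0.776800))/(1+1/40) = 7307/10000 ≈ 0.730700

1 1/2 4893/5000
2 1 9317/10000
3 3/2 2253/2500
4 2 8659/10000
5 5/2 4121/5000
6 3 971/1250
7 7/2 7307/10000
DF(3y) = 971/1250 ≈ 0.776800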